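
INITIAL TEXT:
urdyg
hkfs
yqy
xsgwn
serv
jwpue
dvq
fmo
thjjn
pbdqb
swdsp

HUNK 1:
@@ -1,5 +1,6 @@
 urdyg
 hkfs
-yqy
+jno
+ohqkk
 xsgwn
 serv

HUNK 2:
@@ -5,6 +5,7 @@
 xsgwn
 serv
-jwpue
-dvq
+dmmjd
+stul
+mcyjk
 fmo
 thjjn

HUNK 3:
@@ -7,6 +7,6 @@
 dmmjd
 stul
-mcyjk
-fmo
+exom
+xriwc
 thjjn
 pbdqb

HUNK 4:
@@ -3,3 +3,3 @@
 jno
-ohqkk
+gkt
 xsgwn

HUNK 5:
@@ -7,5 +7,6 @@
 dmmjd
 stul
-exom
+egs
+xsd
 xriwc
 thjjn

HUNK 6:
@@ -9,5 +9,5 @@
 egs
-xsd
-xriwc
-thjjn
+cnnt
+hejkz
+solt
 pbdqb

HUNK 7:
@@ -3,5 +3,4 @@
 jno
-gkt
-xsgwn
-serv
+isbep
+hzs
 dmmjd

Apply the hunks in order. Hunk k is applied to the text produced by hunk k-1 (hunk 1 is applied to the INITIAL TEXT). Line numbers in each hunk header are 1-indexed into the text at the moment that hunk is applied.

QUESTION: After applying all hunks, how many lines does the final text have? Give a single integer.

Hunk 1: at line 1 remove [yqy] add [jno,ohqkk] -> 12 lines: urdyg hkfs jno ohqkk xsgwn serv jwpue dvq fmo thjjn pbdqb swdsp
Hunk 2: at line 5 remove [jwpue,dvq] add [dmmjd,stul,mcyjk] -> 13 lines: urdyg hkfs jno ohqkk xsgwn serv dmmjd stul mcyjk fmo thjjn pbdqb swdsp
Hunk 3: at line 7 remove [mcyjk,fmo] add [exom,xriwc] -> 13 lines: urdyg hkfs jno ohqkk xsgwn serv dmmjd stul exom xriwc thjjn pbdqb swdsp
Hunk 4: at line 3 remove [ohqkk] add [gkt] -> 13 lines: urdyg hkfs jno gkt xsgwn serv dmmjd stul exom xriwc thjjn pbdqb swdsp
Hunk 5: at line 7 remove [exom] add [egs,xsd] -> 14 lines: urdyg hkfs jno gkt xsgwn serv dmmjd stul egs xsd xriwc thjjn pbdqb swdsp
Hunk 6: at line 9 remove [xsd,xriwc,thjjn] add [cnnt,hejkz,solt] -> 14 lines: urdyg hkfs jno gkt xsgwn serv dmmjd stul egs cnnt hejkz solt pbdqb swdsp
Hunk 7: at line 3 remove [gkt,xsgwn,serv] add [isbep,hzs] -> 13 lines: urdyg hkfs jno isbep hzs dmmjd stul egs cnnt hejkz solt pbdqb swdsp
Final line count: 13

Answer: 13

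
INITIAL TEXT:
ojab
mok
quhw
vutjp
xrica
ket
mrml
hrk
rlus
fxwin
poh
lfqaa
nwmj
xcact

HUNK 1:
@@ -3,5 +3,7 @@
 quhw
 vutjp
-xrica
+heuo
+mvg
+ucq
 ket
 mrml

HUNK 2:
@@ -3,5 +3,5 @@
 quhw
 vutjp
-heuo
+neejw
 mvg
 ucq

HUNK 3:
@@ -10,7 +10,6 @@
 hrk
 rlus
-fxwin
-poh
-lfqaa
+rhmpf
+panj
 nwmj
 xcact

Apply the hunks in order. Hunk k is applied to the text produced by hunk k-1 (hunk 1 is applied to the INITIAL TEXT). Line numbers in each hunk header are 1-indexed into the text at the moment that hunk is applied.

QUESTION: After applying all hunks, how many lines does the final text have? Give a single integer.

Answer: 15

Derivation:
Hunk 1: at line 3 remove [xrica] add [heuo,mvg,ucq] -> 16 lines: ojab mok quhw vutjp heuo mvg ucq ket mrml hrk rlus fxwin poh lfqaa nwmj xcact
Hunk 2: at line 3 remove [heuo] add [neejw] -> 16 lines: ojab mok quhw vutjp neejw mvg ucq ket mrml hrk rlus fxwin poh lfqaa nwmj xcact
Hunk 3: at line 10 remove [fxwin,poh,lfqaa] add [rhmpf,panj] -> 15 lines: ojab mok quhw vutjp neejw mvg ucq ket mrml hrk rlus rhmpf panj nwmj xcact
Final line count: 15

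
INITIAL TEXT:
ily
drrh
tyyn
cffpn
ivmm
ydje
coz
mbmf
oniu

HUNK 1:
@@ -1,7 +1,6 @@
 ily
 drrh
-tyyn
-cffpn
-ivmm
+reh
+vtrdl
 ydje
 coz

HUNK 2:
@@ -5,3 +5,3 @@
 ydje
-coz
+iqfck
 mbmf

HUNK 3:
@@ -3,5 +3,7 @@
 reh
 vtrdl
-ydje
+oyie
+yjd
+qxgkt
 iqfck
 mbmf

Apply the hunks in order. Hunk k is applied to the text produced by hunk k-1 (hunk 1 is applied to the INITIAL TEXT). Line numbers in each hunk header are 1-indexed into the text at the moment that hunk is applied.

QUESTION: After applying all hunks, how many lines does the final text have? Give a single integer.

Hunk 1: at line 1 remove [tyyn,cffpn,ivmm] add [reh,vtrdl] -> 8 lines: ily drrh reh vtrdl ydje coz mbmf oniu
Hunk 2: at line 5 remove [coz] add [iqfck] -> 8 lines: ily drrh reh vtrdl ydje iqfck mbmf oniu
Hunk 3: at line 3 remove [ydje] add [oyie,yjd,qxgkt] -> 10 lines: ily drrh reh vtrdl oyie yjd qxgkt iqfck mbmf oniu
Final line count: 10

Answer: 10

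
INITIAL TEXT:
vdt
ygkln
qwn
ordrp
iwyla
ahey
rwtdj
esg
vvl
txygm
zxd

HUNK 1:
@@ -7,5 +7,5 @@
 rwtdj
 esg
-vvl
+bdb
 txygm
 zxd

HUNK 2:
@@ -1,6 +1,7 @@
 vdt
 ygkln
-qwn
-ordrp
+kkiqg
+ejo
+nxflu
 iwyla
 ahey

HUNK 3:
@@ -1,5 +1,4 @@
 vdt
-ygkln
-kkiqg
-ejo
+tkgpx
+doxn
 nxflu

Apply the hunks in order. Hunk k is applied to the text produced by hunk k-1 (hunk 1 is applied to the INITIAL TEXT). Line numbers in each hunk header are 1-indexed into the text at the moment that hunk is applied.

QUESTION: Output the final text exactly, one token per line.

Answer: vdt
tkgpx
doxn
nxflu
iwyla
ahey
rwtdj
esg
bdb
txygm
zxd

Derivation:
Hunk 1: at line 7 remove [vvl] add [bdb] -> 11 lines: vdt ygkln qwn ordrp iwyla ahey rwtdj esg bdb txygm zxd
Hunk 2: at line 1 remove [qwn,ordrp] add [kkiqg,ejo,nxflu] -> 12 lines: vdt ygkln kkiqg ejo nxflu iwyla ahey rwtdj esg bdb txygm zxd
Hunk 3: at line 1 remove [ygkln,kkiqg,ejo] add [tkgpx,doxn] -> 11 lines: vdt tkgpx doxn nxflu iwyla ahey rwtdj esg bdb txygm zxd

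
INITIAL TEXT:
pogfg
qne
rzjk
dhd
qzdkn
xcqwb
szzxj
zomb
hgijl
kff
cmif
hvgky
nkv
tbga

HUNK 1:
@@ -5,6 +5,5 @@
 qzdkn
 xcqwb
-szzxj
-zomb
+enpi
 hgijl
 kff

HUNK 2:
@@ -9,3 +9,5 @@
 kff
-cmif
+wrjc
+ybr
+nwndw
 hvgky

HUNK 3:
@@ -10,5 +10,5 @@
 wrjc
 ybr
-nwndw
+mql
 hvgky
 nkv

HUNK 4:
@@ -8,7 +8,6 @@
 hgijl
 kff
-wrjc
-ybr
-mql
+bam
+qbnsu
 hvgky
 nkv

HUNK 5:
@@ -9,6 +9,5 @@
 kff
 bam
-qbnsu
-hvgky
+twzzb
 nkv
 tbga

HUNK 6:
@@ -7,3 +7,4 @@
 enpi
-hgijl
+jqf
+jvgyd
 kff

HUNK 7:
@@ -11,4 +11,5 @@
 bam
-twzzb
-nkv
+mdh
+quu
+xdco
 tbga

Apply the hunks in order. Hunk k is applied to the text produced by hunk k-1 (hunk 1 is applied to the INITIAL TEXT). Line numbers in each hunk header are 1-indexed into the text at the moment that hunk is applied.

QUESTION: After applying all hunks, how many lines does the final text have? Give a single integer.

Answer: 15

Derivation:
Hunk 1: at line 5 remove [szzxj,zomb] add [enpi] -> 13 lines: pogfg qne rzjk dhd qzdkn xcqwb enpi hgijl kff cmif hvgky nkv tbga
Hunk 2: at line 9 remove [cmif] add [wrjc,ybr,nwndw] -> 15 lines: pogfg qne rzjk dhd qzdkn xcqwb enpi hgijl kff wrjc ybr nwndw hvgky nkv tbga
Hunk 3: at line 10 remove [nwndw] add [mql] -> 15 lines: pogfg qne rzjk dhd qzdkn xcqwb enpi hgijl kff wrjc ybr mql hvgky nkv tbga
Hunk 4: at line 8 remove [wrjc,ybr,mql] add [bam,qbnsu] -> 14 lines: pogfg qne rzjk dhd qzdkn xcqwb enpi hgijl kff bam qbnsu hvgky nkv tbga
Hunk 5: at line 9 remove [qbnsu,hvgky] add [twzzb] -> 13 lines: pogfg qne rzjk dhd qzdkn xcqwb enpi hgijl kff bam twzzb nkv tbga
Hunk 6: at line 7 remove [hgijl] add [jqf,jvgyd] -> 14 lines: pogfg qne rzjk dhd qzdkn xcqwb enpi jqf jvgyd kff bam twzzb nkv tbga
Hunk 7: at line 11 remove [twzzb,nkv] add [mdh,quu,xdco] -> 15 lines: pogfg qne rzjk dhd qzdkn xcqwb enpi jqf jvgyd kff bam mdh quu xdco tbga
Final line count: 15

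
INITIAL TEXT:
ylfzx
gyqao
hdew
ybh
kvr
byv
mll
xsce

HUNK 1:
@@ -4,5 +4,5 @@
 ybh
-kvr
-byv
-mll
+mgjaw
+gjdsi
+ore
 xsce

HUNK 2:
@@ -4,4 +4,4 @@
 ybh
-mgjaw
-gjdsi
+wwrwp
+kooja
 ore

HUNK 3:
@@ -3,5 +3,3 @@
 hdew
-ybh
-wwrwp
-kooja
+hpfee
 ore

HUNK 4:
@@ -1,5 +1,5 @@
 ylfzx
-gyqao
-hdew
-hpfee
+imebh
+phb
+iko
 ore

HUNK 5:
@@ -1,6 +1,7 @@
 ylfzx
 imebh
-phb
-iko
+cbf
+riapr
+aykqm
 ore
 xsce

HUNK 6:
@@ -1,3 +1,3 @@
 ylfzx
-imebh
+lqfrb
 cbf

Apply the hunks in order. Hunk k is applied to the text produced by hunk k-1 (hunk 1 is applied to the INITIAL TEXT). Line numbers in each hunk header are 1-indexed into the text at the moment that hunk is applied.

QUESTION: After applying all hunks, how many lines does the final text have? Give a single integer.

Hunk 1: at line 4 remove [kvr,byv,mll] add [mgjaw,gjdsi,ore] -> 8 lines: ylfzx gyqao hdew ybh mgjaw gjdsi ore xsce
Hunk 2: at line 4 remove [mgjaw,gjdsi] add [wwrwp,kooja] -> 8 lines: ylfzx gyqao hdew ybh wwrwp kooja ore xsce
Hunk 3: at line 3 remove [ybh,wwrwp,kooja] add [hpfee] -> 6 lines: ylfzx gyqao hdew hpfee ore xsce
Hunk 4: at line 1 remove [gyqao,hdew,hpfee] add [imebh,phb,iko] -> 6 lines: ylfzx imebh phb iko ore xsce
Hunk 5: at line 1 remove [phb,iko] add [cbf,riapr,aykqm] -> 7 lines: ylfzx imebh cbf riapr aykqm ore xsce
Hunk 6: at line 1 remove [imebh] add [lqfrb] -> 7 lines: ylfzx lqfrb cbf riapr aykqm ore xsce
Final line count: 7

Answer: 7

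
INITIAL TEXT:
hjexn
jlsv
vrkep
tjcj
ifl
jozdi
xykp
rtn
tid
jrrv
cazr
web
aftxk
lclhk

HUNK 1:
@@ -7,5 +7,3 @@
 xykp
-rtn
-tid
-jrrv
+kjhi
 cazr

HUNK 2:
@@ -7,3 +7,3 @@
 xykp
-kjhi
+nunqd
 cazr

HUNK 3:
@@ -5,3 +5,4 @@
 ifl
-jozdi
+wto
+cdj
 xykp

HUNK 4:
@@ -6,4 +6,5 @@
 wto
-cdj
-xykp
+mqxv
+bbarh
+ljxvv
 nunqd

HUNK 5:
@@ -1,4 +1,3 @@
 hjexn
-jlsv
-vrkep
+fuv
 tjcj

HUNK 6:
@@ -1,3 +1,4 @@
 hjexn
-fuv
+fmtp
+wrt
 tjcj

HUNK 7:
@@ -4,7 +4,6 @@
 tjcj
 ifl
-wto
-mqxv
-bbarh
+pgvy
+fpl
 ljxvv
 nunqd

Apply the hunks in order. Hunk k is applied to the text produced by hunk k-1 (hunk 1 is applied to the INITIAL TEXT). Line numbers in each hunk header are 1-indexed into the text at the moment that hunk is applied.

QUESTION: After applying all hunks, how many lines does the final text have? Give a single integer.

Answer: 13

Derivation:
Hunk 1: at line 7 remove [rtn,tid,jrrv] add [kjhi] -> 12 lines: hjexn jlsv vrkep tjcj ifl jozdi xykp kjhi cazr web aftxk lclhk
Hunk 2: at line 7 remove [kjhi] add [nunqd] -> 12 lines: hjexn jlsv vrkep tjcj ifl jozdi xykp nunqd cazr web aftxk lclhk
Hunk 3: at line 5 remove [jozdi] add [wto,cdj] -> 13 lines: hjexn jlsv vrkep tjcj ifl wto cdj xykp nunqd cazr web aftxk lclhk
Hunk 4: at line 6 remove [cdj,xykp] add [mqxv,bbarh,ljxvv] -> 14 lines: hjexn jlsv vrkep tjcj ifl wto mqxv bbarh ljxvv nunqd cazr web aftxk lclhk
Hunk 5: at line 1 remove [jlsv,vrkep] add [fuv] -> 13 lines: hjexn fuv tjcj ifl wto mqxv bbarh ljxvv nunqd cazr web aftxk lclhk
Hunk 6: at line 1 remove [fuv] add [fmtp,wrt] -> 14 lines: hjexn fmtp wrt tjcj ifl wto mqxv bbarh ljxvv nunqd cazr web aftxk lclhk
Hunk 7: at line 4 remove [wto,mqxv,bbarh] add [pgvy,fpl] -> 13 lines: hjexn fmtp wrt tjcj ifl pgvy fpl ljxvv nunqd cazr web aftxk lclhk
Final line count: 13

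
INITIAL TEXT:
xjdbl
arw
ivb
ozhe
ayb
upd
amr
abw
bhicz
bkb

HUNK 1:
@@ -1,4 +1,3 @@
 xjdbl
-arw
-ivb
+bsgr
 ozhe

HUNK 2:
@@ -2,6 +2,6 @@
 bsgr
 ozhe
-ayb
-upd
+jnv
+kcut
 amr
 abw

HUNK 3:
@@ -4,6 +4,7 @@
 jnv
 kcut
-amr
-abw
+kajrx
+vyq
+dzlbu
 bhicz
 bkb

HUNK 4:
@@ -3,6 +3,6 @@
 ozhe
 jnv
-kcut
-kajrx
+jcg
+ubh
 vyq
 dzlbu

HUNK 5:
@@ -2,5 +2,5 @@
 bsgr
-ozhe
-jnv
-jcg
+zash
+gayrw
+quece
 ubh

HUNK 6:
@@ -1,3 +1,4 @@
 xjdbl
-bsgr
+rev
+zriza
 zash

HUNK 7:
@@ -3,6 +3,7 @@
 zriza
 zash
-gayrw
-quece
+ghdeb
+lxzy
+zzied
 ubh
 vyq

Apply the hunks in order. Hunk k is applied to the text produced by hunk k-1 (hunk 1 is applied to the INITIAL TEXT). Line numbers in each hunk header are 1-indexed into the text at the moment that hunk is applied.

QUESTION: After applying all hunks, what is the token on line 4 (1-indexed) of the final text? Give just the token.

Hunk 1: at line 1 remove [arw,ivb] add [bsgr] -> 9 lines: xjdbl bsgr ozhe ayb upd amr abw bhicz bkb
Hunk 2: at line 2 remove [ayb,upd] add [jnv,kcut] -> 9 lines: xjdbl bsgr ozhe jnv kcut amr abw bhicz bkb
Hunk 3: at line 4 remove [amr,abw] add [kajrx,vyq,dzlbu] -> 10 lines: xjdbl bsgr ozhe jnv kcut kajrx vyq dzlbu bhicz bkb
Hunk 4: at line 3 remove [kcut,kajrx] add [jcg,ubh] -> 10 lines: xjdbl bsgr ozhe jnv jcg ubh vyq dzlbu bhicz bkb
Hunk 5: at line 2 remove [ozhe,jnv,jcg] add [zash,gayrw,quece] -> 10 lines: xjdbl bsgr zash gayrw quece ubh vyq dzlbu bhicz bkb
Hunk 6: at line 1 remove [bsgr] add [rev,zriza] -> 11 lines: xjdbl rev zriza zash gayrw quece ubh vyq dzlbu bhicz bkb
Hunk 7: at line 3 remove [gayrw,quece] add [ghdeb,lxzy,zzied] -> 12 lines: xjdbl rev zriza zash ghdeb lxzy zzied ubh vyq dzlbu bhicz bkb
Final line 4: zash

Answer: zash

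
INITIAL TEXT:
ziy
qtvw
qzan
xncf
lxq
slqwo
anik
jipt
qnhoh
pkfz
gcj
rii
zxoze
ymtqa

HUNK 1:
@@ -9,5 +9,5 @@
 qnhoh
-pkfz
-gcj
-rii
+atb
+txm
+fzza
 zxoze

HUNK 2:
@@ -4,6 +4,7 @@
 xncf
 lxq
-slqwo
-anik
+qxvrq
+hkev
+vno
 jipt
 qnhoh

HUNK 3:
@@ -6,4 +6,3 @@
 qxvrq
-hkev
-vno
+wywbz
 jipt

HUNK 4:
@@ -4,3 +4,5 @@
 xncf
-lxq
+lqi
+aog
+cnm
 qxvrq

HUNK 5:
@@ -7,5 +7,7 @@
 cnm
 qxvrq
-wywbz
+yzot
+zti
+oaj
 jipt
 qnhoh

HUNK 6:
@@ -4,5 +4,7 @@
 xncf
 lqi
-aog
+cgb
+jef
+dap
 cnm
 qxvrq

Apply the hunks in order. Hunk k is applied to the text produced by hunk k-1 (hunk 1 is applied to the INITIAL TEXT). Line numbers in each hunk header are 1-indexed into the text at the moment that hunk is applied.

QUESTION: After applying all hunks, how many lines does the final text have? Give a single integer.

Hunk 1: at line 9 remove [pkfz,gcj,rii] add [atb,txm,fzza] -> 14 lines: ziy qtvw qzan xncf lxq slqwo anik jipt qnhoh atb txm fzza zxoze ymtqa
Hunk 2: at line 4 remove [slqwo,anik] add [qxvrq,hkev,vno] -> 15 lines: ziy qtvw qzan xncf lxq qxvrq hkev vno jipt qnhoh atb txm fzza zxoze ymtqa
Hunk 3: at line 6 remove [hkev,vno] add [wywbz] -> 14 lines: ziy qtvw qzan xncf lxq qxvrq wywbz jipt qnhoh atb txm fzza zxoze ymtqa
Hunk 4: at line 4 remove [lxq] add [lqi,aog,cnm] -> 16 lines: ziy qtvw qzan xncf lqi aog cnm qxvrq wywbz jipt qnhoh atb txm fzza zxoze ymtqa
Hunk 5: at line 7 remove [wywbz] add [yzot,zti,oaj] -> 18 lines: ziy qtvw qzan xncf lqi aog cnm qxvrq yzot zti oaj jipt qnhoh atb txm fzza zxoze ymtqa
Hunk 6: at line 4 remove [aog] add [cgb,jef,dap] -> 20 lines: ziy qtvw qzan xncf lqi cgb jef dap cnm qxvrq yzot zti oaj jipt qnhoh atb txm fzza zxoze ymtqa
Final line count: 20

Answer: 20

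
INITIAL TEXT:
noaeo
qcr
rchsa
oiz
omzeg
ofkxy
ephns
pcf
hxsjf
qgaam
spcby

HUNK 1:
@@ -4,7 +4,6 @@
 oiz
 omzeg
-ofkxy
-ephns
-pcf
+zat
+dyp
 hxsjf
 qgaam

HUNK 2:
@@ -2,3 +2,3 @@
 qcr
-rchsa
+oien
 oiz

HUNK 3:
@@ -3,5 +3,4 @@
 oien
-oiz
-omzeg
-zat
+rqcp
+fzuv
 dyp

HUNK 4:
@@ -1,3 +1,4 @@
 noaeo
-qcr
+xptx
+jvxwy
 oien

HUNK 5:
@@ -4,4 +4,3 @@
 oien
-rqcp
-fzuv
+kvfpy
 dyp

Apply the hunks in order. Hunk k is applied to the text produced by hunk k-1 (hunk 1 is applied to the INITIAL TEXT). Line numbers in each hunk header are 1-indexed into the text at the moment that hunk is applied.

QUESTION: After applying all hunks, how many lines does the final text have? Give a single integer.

Answer: 9

Derivation:
Hunk 1: at line 4 remove [ofkxy,ephns,pcf] add [zat,dyp] -> 10 lines: noaeo qcr rchsa oiz omzeg zat dyp hxsjf qgaam spcby
Hunk 2: at line 2 remove [rchsa] add [oien] -> 10 lines: noaeo qcr oien oiz omzeg zat dyp hxsjf qgaam spcby
Hunk 3: at line 3 remove [oiz,omzeg,zat] add [rqcp,fzuv] -> 9 lines: noaeo qcr oien rqcp fzuv dyp hxsjf qgaam spcby
Hunk 4: at line 1 remove [qcr] add [xptx,jvxwy] -> 10 lines: noaeo xptx jvxwy oien rqcp fzuv dyp hxsjf qgaam spcby
Hunk 5: at line 4 remove [rqcp,fzuv] add [kvfpy] -> 9 lines: noaeo xptx jvxwy oien kvfpy dyp hxsjf qgaam spcby
Final line count: 9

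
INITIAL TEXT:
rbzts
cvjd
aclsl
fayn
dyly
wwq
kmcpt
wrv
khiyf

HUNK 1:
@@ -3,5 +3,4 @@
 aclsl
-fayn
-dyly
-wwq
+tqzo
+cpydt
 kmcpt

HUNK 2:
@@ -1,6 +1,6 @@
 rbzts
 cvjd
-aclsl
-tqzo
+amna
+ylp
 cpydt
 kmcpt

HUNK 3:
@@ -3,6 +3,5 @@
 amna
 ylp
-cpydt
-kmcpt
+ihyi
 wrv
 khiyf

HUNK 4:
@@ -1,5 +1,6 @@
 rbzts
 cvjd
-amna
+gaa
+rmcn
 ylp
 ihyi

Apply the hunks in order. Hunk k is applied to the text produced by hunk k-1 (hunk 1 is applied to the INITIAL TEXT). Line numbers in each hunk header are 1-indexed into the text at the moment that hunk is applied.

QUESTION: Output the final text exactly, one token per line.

Hunk 1: at line 3 remove [fayn,dyly,wwq] add [tqzo,cpydt] -> 8 lines: rbzts cvjd aclsl tqzo cpydt kmcpt wrv khiyf
Hunk 2: at line 1 remove [aclsl,tqzo] add [amna,ylp] -> 8 lines: rbzts cvjd amna ylp cpydt kmcpt wrv khiyf
Hunk 3: at line 3 remove [cpydt,kmcpt] add [ihyi] -> 7 lines: rbzts cvjd amna ylp ihyi wrv khiyf
Hunk 4: at line 1 remove [amna] add [gaa,rmcn] -> 8 lines: rbzts cvjd gaa rmcn ylp ihyi wrv khiyf

Answer: rbzts
cvjd
gaa
rmcn
ylp
ihyi
wrv
khiyf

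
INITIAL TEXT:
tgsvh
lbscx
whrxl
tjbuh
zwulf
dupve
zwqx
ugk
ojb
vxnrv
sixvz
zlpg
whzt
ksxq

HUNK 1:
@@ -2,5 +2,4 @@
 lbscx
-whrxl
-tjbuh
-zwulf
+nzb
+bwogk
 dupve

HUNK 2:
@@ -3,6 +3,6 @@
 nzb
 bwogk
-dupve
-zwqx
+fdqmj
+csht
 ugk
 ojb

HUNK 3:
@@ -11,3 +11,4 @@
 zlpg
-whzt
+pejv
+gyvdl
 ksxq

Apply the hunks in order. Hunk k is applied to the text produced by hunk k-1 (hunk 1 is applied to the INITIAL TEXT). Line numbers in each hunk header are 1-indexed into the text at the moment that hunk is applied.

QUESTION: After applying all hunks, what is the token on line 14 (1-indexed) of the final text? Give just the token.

Hunk 1: at line 2 remove [whrxl,tjbuh,zwulf] add [nzb,bwogk] -> 13 lines: tgsvh lbscx nzb bwogk dupve zwqx ugk ojb vxnrv sixvz zlpg whzt ksxq
Hunk 2: at line 3 remove [dupve,zwqx] add [fdqmj,csht] -> 13 lines: tgsvh lbscx nzb bwogk fdqmj csht ugk ojb vxnrv sixvz zlpg whzt ksxq
Hunk 3: at line 11 remove [whzt] add [pejv,gyvdl] -> 14 lines: tgsvh lbscx nzb bwogk fdqmj csht ugk ojb vxnrv sixvz zlpg pejv gyvdl ksxq
Final line 14: ksxq

Answer: ksxq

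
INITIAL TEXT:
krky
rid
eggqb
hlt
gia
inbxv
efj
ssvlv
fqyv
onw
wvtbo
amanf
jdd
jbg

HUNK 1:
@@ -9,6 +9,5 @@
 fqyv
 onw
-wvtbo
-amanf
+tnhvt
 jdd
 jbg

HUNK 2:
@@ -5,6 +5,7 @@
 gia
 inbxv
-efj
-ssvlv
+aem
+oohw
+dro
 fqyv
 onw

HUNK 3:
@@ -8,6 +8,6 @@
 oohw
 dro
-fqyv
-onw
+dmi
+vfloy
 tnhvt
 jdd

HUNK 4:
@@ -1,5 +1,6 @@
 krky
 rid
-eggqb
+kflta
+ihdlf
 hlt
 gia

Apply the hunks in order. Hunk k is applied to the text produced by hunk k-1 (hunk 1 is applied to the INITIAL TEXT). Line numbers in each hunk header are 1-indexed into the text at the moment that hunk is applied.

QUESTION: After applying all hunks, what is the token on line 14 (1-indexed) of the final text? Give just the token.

Answer: jdd

Derivation:
Hunk 1: at line 9 remove [wvtbo,amanf] add [tnhvt] -> 13 lines: krky rid eggqb hlt gia inbxv efj ssvlv fqyv onw tnhvt jdd jbg
Hunk 2: at line 5 remove [efj,ssvlv] add [aem,oohw,dro] -> 14 lines: krky rid eggqb hlt gia inbxv aem oohw dro fqyv onw tnhvt jdd jbg
Hunk 3: at line 8 remove [fqyv,onw] add [dmi,vfloy] -> 14 lines: krky rid eggqb hlt gia inbxv aem oohw dro dmi vfloy tnhvt jdd jbg
Hunk 4: at line 1 remove [eggqb] add [kflta,ihdlf] -> 15 lines: krky rid kflta ihdlf hlt gia inbxv aem oohw dro dmi vfloy tnhvt jdd jbg
Final line 14: jdd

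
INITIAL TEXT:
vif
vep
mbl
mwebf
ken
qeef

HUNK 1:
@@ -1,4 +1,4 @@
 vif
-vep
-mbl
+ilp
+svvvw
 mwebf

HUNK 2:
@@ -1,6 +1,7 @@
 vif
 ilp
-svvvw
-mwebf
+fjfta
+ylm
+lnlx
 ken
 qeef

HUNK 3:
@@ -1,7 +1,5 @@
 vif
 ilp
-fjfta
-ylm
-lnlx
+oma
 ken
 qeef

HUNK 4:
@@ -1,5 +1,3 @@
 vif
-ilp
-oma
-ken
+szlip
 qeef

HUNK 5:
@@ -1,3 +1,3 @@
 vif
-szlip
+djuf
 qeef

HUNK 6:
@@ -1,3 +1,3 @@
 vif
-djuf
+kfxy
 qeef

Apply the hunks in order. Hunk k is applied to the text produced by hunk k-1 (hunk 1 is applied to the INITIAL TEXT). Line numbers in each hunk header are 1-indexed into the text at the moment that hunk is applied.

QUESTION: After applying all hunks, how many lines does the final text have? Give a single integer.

Answer: 3

Derivation:
Hunk 1: at line 1 remove [vep,mbl] add [ilp,svvvw] -> 6 lines: vif ilp svvvw mwebf ken qeef
Hunk 2: at line 1 remove [svvvw,mwebf] add [fjfta,ylm,lnlx] -> 7 lines: vif ilp fjfta ylm lnlx ken qeef
Hunk 3: at line 1 remove [fjfta,ylm,lnlx] add [oma] -> 5 lines: vif ilp oma ken qeef
Hunk 4: at line 1 remove [ilp,oma,ken] add [szlip] -> 3 lines: vif szlip qeef
Hunk 5: at line 1 remove [szlip] add [djuf] -> 3 lines: vif djuf qeef
Hunk 6: at line 1 remove [djuf] add [kfxy] -> 3 lines: vif kfxy qeef
Final line count: 3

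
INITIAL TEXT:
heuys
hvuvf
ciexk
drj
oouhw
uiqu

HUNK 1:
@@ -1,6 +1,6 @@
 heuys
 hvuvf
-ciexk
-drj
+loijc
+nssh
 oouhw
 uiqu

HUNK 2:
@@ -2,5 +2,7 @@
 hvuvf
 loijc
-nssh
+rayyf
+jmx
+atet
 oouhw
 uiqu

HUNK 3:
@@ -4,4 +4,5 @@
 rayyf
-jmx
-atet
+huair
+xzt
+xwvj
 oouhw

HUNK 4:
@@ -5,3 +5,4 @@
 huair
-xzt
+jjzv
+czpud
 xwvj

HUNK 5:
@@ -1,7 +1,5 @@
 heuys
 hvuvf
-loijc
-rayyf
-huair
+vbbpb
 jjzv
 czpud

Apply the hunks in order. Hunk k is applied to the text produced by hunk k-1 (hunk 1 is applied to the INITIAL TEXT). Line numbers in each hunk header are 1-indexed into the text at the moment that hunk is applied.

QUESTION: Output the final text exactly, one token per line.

Answer: heuys
hvuvf
vbbpb
jjzv
czpud
xwvj
oouhw
uiqu

Derivation:
Hunk 1: at line 1 remove [ciexk,drj] add [loijc,nssh] -> 6 lines: heuys hvuvf loijc nssh oouhw uiqu
Hunk 2: at line 2 remove [nssh] add [rayyf,jmx,atet] -> 8 lines: heuys hvuvf loijc rayyf jmx atet oouhw uiqu
Hunk 3: at line 4 remove [jmx,atet] add [huair,xzt,xwvj] -> 9 lines: heuys hvuvf loijc rayyf huair xzt xwvj oouhw uiqu
Hunk 4: at line 5 remove [xzt] add [jjzv,czpud] -> 10 lines: heuys hvuvf loijc rayyf huair jjzv czpud xwvj oouhw uiqu
Hunk 5: at line 1 remove [loijc,rayyf,huair] add [vbbpb] -> 8 lines: heuys hvuvf vbbpb jjzv czpud xwvj oouhw uiqu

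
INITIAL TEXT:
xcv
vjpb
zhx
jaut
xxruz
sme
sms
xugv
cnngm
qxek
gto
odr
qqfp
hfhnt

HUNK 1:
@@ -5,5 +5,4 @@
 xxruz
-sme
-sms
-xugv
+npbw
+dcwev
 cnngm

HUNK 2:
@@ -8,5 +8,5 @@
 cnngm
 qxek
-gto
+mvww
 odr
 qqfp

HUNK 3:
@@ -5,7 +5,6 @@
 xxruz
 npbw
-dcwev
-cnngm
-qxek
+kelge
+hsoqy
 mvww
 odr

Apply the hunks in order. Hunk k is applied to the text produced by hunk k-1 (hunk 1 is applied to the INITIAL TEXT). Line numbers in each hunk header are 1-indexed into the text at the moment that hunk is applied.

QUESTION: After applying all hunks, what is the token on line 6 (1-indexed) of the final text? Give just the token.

Answer: npbw

Derivation:
Hunk 1: at line 5 remove [sme,sms,xugv] add [npbw,dcwev] -> 13 lines: xcv vjpb zhx jaut xxruz npbw dcwev cnngm qxek gto odr qqfp hfhnt
Hunk 2: at line 8 remove [gto] add [mvww] -> 13 lines: xcv vjpb zhx jaut xxruz npbw dcwev cnngm qxek mvww odr qqfp hfhnt
Hunk 3: at line 5 remove [dcwev,cnngm,qxek] add [kelge,hsoqy] -> 12 lines: xcv vjpb zhx jaut xxruz npbw kelge hsoqy mvww odr qqfp hfhnt
Final line 6: npbw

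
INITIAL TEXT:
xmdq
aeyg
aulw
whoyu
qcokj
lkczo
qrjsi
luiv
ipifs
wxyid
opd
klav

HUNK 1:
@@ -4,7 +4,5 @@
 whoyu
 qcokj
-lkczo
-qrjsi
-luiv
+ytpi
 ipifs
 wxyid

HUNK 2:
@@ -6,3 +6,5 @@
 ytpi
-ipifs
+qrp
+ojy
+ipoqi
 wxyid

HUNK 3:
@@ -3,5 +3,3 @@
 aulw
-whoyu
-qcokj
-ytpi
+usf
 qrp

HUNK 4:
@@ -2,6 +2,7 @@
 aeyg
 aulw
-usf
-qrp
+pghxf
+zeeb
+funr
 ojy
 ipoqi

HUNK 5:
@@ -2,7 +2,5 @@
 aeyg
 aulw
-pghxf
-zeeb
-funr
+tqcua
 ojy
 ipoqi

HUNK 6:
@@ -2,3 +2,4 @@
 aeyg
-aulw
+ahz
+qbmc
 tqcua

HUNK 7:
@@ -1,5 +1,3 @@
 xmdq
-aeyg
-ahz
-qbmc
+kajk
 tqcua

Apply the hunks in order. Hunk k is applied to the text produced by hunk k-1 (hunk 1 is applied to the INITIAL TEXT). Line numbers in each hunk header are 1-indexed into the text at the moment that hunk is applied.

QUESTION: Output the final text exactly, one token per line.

Hunk 1: at line 4 remove [lkczo,qrjsi,luiv] add [ytpi] -> 10 lines: xmdq aeyg aulw whoyu qcokj ytpi ipifs wxyid opd klav
Hunk 2: at line 6 remove [ipifs] add [qrp,ojy,ipoqi] -> 12 lines: xmdq aeyg aulw whoyu qcokj ytpi qrp ojy ipoqi wxyid opd klav
Hunk 3: at line 3 remove [whoyu,qcokj,ytpi] add [usf] -> 10 lines: xmdq aeyg aulw usf qrp ojy ipoqi wxyid opd klav
Hunk 4: at line 2 remove [usf,qrp] add [pghxf,zeeb,funr] -> 11 lines: xmdq aeyg aulw pghxf zeeb funr ojy ipoqi wxyid opd klav
Hunk 5: at line 2 remove [pghxf,zeeb,funr] add [tqcua] -> 9 lines: xmdq aeyg aulw tqcua ojy ipoqi wxyid opd klav
Hunk 6: at line 2 remove [aulw] add [ahz,qbmc] -> 10 lines: xmdq aeyg ahz qbmc tqcua ojy ipoqi wxyid opd klav
Hunk 7: at line 1 remove [aeyg,ahz,qbmc] add [kajk] -> 8 lines: xmdq kajk tqcua ojy ipoqi wxyid opd klav

Answer: xmdq
kajk
tqcua
ojy
ipoqi
wxyid
opd
klav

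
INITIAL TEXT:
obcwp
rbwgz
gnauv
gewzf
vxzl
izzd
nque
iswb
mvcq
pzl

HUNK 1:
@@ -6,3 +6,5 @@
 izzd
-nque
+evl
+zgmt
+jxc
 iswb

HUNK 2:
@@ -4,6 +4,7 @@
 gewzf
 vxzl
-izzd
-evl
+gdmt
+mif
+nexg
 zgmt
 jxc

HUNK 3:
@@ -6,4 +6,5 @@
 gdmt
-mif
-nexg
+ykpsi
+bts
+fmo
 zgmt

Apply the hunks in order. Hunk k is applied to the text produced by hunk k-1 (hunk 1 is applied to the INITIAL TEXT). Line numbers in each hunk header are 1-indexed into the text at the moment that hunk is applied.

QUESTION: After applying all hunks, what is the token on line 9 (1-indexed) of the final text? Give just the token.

Answer: fmo

Derivation:
Hunk 1: at line 6 remove [nque] add [evl,zgmt,jxc] -> 12 lines: obcwp rbwgz gnauv gewzf vxzl izzd evl zgmt jxc iswb mvcq pzl
Hunk 2: at line 4 remove [izzd,evl] add [gdmt,mif,nexg] -> 13 lines: obcwp rbwgz gnauv gewzf vxzl gdmt mif nexg zgmt jxc iswb mvcq pzl
Hunk 3: at line 6 remove [mif,nexg] add [ykpsi,bts,fmo] -> 14 lines: obcwp rbwgz gnauv gewzf vxzl gdmt ykpsi bts fmo zgmt jxc iswb mvcq pzl
Final line 9: fmo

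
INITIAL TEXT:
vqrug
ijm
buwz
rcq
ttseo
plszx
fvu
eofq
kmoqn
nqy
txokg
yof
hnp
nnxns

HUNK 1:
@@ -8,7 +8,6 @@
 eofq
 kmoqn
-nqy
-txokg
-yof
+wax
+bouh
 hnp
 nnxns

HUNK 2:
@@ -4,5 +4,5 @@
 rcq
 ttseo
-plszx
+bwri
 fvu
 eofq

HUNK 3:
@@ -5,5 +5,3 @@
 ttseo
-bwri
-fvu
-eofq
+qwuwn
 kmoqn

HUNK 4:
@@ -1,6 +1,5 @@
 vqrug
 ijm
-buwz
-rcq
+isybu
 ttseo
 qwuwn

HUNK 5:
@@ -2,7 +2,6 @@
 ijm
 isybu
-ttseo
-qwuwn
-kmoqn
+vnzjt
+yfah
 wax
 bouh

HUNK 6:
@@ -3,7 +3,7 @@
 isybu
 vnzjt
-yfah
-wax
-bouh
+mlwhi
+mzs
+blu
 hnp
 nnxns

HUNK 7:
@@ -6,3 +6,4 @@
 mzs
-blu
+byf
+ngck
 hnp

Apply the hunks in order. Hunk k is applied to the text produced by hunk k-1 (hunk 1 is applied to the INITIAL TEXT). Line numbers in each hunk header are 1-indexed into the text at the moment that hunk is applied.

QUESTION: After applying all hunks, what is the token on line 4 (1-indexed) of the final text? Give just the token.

Hunk 1: at line 8 remove [nqy,txokg,yof] add [wax,bouh] -> 13 lines: vqrug ijm buwz rcq ttseo plszx fvu eofq kmoqn wax bouh hnp nnxns
Hunk 2: at line 4 remove [plszx] add [bwri] -> 13 lines: vqrug ijm buwz rcq ttseo bwri fvu eofq kmoqn wax bouh hnp nnxns
Hunk 3: at line 5 remove [bwri,fvu,eofq] add [qwuwn] -> 11 lines: vqrug ijm buwz rcq ttseo qwuwn kmoqn wax bouh hnp nnxns
Hunk 4: at line 1 remove [buwz,rcq] add [isybu] -> 10 lines: vqrug ijm isybu ttseo qwuwn kmoqn wax bouh hnp nnxns
Hunk 5: at line 2 remove [ttseo,qwuwn,kmoqn] add [vnzjt,yfah] -> 9 lines: vqrug ijm isybu vnzjt yfah wax bouh hnp nnxns
Hunk 6: at line 3 remove [yfah,wax,bouh] add [mlwhi,mzs,blu] -> 9 lines: vqrug ijm isybu vnzjt mlwhi mzs blu hnp nnxns
Hunk 7: at line 6 remove [blu] add [byf,ngck] -> 10 lines: vqrug ijm isybu vnzjt mlwhi mzs byf ngck hnp nnxns
Final line 4: vnzjt

Answer: vnzjt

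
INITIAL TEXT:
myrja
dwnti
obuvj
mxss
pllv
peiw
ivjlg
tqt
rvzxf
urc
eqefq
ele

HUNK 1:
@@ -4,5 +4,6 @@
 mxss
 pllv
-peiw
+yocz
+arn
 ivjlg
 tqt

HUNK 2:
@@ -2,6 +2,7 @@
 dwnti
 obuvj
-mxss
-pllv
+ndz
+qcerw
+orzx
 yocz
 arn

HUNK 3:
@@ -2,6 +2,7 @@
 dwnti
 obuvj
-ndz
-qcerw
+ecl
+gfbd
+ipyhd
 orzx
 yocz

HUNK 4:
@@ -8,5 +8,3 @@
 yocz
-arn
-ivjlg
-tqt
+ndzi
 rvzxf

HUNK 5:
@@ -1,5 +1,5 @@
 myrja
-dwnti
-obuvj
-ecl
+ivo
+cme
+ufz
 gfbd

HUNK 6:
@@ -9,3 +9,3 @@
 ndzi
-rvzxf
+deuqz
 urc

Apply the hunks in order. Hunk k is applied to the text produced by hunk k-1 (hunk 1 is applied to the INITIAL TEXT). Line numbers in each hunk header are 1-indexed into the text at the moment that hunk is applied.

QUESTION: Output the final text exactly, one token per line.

Answer: myrja
ivo
cme
ufz
gfbd
ipyhd
orzx
yocz
ndzi
deuqz
urc
eqefq
ele

Derivation:
Hunk 1: at line 4 remove [peiw] add [yocz,arn] -> 13 lines: myrja dwnti obuvj mxss pllv yocz arn ivjlg tqt rvzxf urc eqefq ele
Hunk 2: at line 2 remove [mxss,pllv] add [ndz,qcerw,orzx] -> 14 lines: myrja dwnti obuvj ndz qcerw orzx yocz arn ivjlg tqt rvzxf urc eqefq ele
Hunk 3: at line 2 remove [ndz,qcerw] add [ecl,gfbd,ipyhd] -> 15 lines: myrja dwnti obuvj ecl gfbd ipyhd orzx yocz arn ivjlg tqt rvzxf urc eqefq ele
Hunk 4: at line 8 remove [arn,ivjlg,tqt] add [ndzi] -> 13 lines: myrja dwnti obuvj ecl gfbd ipyhd orzx yocz ndzi rvzxf urc eqefq ele
Hunk 5: at line 1 remove [dwnti,obuvj,ecl] add [ivo,cme,ufz] -> 13 lines: myrja ivo cme ufz gfbd ipyhd orzx yocz ndzi rvzxf urc eqefq ele
Hunk 6: at line 9 remove [rvzxf] add [deuqz] -> 13 lines: myrja ivo cme ufz gfbd ipyhd orzx yocz ndzi deuqz urc eqefq ele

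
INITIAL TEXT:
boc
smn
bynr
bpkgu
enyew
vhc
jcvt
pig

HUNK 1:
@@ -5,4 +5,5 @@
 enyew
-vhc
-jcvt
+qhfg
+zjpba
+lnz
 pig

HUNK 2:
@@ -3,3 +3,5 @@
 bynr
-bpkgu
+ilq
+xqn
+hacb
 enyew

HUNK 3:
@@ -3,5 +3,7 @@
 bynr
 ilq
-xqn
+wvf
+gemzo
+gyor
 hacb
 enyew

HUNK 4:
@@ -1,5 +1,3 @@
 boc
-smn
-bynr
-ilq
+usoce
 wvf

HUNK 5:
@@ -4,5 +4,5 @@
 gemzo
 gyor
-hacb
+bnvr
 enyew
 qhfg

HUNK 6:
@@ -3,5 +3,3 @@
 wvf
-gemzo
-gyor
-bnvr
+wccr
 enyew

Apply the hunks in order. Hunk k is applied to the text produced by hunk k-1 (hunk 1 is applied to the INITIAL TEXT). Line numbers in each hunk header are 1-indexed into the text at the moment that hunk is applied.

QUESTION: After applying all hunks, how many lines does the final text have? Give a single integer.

Hunk 1: at line 5 remove [vhc,jcvt] add [qhfg,zjpba,lnz] -> 9 lines: boc smn bynr bpkgu enyew qhfg zjpba lnz pig
Hunk 2: at line 3 remove [bpkgu] add [ilq,xqn,hacb] -> 11 lines: boc smn bynr ilq xqn hacb enyew qhfg zjpba lnz pig
Hunk 3: at line 3 remove [xqn] add [wvf,gemzo,gyor] -> 13 lines: boc smn bynr ilq wvf gemzo gyor hacb enyew qhfg zjpba lnz pig
Hunk 4: at line 1 remove [smn,bynr,ilq] add [usoce] -> 11 lines: boc usoce wvf gemzo gyor hacb enyew qhfg zjpba lnz pig
Hunk 5: at line 4 remove [hacb] add [bnvr] -> 11 lines: boc usoce wvf gemzo gyor bnvr enyew qhfg zjpba lnz pig
Hunk 6: at line 3 remove [gemzo,gyor,bnvr] add [wccr] -> 9 lines: boc usoce wvf wccr enyew qhfg zjpba lnz pig
Final line count: 9

Answer: 9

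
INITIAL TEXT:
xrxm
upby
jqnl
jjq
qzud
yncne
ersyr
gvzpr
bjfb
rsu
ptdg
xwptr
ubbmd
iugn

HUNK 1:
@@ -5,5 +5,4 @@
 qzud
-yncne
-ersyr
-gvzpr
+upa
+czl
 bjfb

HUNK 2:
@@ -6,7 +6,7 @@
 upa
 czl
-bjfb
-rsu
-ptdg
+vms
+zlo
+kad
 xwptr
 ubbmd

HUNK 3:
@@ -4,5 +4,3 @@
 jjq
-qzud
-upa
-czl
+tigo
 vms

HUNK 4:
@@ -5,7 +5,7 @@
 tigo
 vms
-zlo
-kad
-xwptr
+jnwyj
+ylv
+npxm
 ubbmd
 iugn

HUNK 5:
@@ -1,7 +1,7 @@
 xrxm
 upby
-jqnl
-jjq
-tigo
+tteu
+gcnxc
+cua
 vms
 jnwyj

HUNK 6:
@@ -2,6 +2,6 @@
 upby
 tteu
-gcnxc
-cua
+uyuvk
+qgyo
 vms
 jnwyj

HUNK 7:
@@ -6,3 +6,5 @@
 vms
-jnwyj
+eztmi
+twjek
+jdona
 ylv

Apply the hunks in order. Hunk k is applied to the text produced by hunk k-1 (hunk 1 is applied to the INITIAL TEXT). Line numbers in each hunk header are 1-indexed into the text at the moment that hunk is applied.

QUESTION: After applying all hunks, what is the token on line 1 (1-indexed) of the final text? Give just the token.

Hunk 1: at line 5 remove [yncne,ersyr,gvzpr] add [upa,czl] -> 13 lines: xrxm upby jqnl jjq qzud upa czl bjfb rsu ptdg xwptr ubbmd iugn
Hunk 2: at line 6 remove [bjfb,rsu,ptdg] add [vms,zlo,kad] -> 13 lines: xrxm upby jqnl jjq qzud upa czl vms zlo kad xwptr ubbmd iugn
Hunk 3: at line 4 remove [qzud,upa,czl] add [tigo] -> 11 lines: xrxm upby jqnl jjq tigo vms zlo kad xwptr ubbmd iugn
Hunk 4: at line 5 remove [zlo,kad,xwptr] add [jnwyj,ylv,npxm] -> 11 lines: xrxm upby jqnl jjq tigo vms jnwyj ylv npxm ubbmd iugn
Hunk 5: at line 1 remove [jqnl,jjq,tigo] add [tteu,gcnxc,cua] -> 11 lines: xrxm upby tteu gcnxc cua vms jnwyj ylv npxm ubbmd iugn
Hunk 6: at line 2 remove [gcnxc,cua] add [uyuvk,qgyo] -> 11 lines: xrxm upby tteu uyuvk qgyo vms jnwyj ylv npxm ubbmd iugn
Hunk 7: at line 6 remove [jnwyj] add [eztmi,twjek,jdona] -> 13 lines: xrxm upby tteu uyuvk qgyo vms eztmi twjek jdona ylv npxm ubbmd iugn
Final line 1: xrxm

Answer: xrxm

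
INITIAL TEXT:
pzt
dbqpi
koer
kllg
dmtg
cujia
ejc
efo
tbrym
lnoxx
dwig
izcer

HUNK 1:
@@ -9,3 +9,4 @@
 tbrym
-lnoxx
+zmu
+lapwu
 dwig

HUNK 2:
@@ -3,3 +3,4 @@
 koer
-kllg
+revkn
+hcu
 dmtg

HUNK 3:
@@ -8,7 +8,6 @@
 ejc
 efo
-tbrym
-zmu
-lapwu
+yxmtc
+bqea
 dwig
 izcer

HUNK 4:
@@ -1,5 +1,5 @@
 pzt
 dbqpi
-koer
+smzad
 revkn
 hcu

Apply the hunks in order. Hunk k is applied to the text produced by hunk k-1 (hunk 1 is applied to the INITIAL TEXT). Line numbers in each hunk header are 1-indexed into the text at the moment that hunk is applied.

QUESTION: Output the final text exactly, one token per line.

Hunk 1: at line 9 remove [lnoxx] add [zmu,lapwu] -> 13 lines: pzt dbqpi koer kllg dmtg cujia ejc efo tbrym zmu lapwu dwig izcer
Hunk 2: at line 3 remove [kllg] add [revkn,hcu] -> 14 lines: pzt dbqpi koer revkn hcu dmtg cujia ejc efo tbrym zmu lapwu dwig izcer
Hunk 3: at line 8 remove [tbrym,zmu,lapwu] add [yxmtc,bqea] -> 13 lines: pzt dbqpi koer revkn hcu dmtg cujia ejc efo yxmtc bqea dwig izcer
Hunk 4: at line 1 remove [koer] add [smzad] -> 13 lines: pzt dbqpi smzad revkn hcu dmtg cujia ejc efo yxmtc bqea dwig izcer

Answer: pzt
dbqpi
smzad
revkn
hcu
dmtg
cujia
ejc
efo
yxmtc
bqea
dwig
izcer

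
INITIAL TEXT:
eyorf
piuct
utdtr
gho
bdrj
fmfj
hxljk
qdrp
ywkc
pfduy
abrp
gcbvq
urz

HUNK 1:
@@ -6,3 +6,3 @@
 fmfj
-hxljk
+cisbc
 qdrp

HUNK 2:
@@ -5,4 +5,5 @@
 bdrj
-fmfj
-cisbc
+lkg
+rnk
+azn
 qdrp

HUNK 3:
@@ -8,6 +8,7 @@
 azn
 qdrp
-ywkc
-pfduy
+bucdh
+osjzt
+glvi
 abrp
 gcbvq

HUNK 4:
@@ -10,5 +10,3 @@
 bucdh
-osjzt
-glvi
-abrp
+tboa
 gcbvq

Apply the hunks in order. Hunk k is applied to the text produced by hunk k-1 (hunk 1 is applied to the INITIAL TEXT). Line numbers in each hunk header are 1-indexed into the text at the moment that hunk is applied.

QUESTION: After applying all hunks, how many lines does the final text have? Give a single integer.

Hunk 1: at line 6 remove [hxljk] add [cisbc] -> 13 lines: eyorf piuct utdtr gho bdrj fmfj cisbc qdrp ywkc pfduy abrp gcbvq urz
Hunk 2: at line 5 remove [fmfj,cisbc] add [lkg,rnk,azn] -> 14 lines: eyorf piuct utdtr gho bdrj lkg rnk azn qdrp ywkc pfduy abrp gcbvq urz
Hunk 3: at line 8 remove [ywkc,pfduy] add [bucdh,osjzt,glvi] -> 15 lines: eyorf piuct utdtr gho bdrj lkg rnk azn qdrp bucdh osjzt glvi abrp gcbvq urz
Hunk 4: at line 10 remove [osjzt,glvi,abrp] add [tboa] -> 13 lines: eyorf piuct utdtr gho bdrj lkg rnk azn qdrp bucdh tboa gcbvq urz
Final line count: 13

Answer: 13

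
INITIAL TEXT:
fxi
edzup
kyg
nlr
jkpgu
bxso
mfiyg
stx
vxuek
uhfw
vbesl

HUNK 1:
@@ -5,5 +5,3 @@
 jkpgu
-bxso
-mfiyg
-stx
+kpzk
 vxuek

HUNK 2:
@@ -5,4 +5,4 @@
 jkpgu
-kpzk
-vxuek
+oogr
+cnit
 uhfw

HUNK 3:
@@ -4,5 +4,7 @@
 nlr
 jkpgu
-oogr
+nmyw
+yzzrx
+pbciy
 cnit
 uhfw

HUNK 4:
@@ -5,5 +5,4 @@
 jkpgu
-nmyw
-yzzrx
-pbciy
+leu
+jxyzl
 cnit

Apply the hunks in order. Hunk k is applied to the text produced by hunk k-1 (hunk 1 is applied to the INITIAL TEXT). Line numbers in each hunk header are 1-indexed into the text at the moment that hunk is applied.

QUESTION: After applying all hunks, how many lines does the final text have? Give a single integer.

Answer: 10

Derivation:
Hunk 1: at line 5 remove [bxso,mfiyg,stx] add [kpzk] -> 9 lines: fxi edzup kyg nlr jkpgu kpzk vxuek uhfw vbesl
Hunk 2: at line 5 remove [kpzk,vxuek] add [oogr,cnit] -> 9 lines: fxi edzup kyg nlr jkpgu oogr cnit uhfw vbesl
Hunk 3: at line 4 remove [oogr] add [nmyw,yzzrx,pbciy] -> 11 lines: fxi edzup kyg nlr jkpgu nmyw yzzrx pbciy cnit uhfw vbesl
Hunk 4: at line 5 remove [nmyw,yzzrx,pbciy] add [leu,jxyzl] -> 10 lines: fxi edzup kyg nlr jkpgu leu jxyzl cnit uhfw vbesl
Final line count: 10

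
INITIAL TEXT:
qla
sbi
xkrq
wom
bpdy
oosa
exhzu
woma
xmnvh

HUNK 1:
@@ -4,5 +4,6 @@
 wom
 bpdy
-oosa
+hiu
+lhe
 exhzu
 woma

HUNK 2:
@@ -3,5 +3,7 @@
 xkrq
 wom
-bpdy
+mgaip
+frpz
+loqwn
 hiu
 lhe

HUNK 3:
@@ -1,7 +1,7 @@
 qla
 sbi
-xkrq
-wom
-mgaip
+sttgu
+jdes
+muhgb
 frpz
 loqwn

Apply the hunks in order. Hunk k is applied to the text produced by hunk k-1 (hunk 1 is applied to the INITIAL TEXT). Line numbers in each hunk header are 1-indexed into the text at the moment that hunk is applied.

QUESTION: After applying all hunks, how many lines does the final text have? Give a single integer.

Answer: 12

Derivation:
Hunk 1: at line 4 remove [oosa] add [hiu,lhe] -> 10 lines: qla sbi xkrq wom bpdy hiu lhe exhzu woma xmnvh
Hunk 2: at line 3 remove [bpdy] add [mgaip,frpz,loqwn] -> 12 lines: qla sbi xkrq wom mgaip frpz loqwn hiu lhe exhzu woma xmnvh
Hunk 3: at line 1 remove [xkrq,wom,mgaip] add [sttgu,jdes,muhgb] -> 12 lines: qla sbi sttgu jdes muhgb frpz loqwn hiu lhe exhzu woma xmnvh
Final line count: 12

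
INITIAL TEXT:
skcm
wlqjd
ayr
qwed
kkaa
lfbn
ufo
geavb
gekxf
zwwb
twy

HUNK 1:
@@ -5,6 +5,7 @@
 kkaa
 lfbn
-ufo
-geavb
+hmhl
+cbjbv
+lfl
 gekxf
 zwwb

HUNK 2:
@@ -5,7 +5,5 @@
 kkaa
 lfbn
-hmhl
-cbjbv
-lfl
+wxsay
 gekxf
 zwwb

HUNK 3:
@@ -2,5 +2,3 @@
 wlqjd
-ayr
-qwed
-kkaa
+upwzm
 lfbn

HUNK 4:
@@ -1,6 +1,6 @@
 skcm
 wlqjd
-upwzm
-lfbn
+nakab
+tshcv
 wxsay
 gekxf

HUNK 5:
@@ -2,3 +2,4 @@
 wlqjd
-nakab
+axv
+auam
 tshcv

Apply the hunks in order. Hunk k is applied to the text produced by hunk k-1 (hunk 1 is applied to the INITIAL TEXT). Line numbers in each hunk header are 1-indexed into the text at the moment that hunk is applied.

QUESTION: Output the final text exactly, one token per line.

Hunk 1: at line 5 remove [ufo,geavb] add [hmhl,cbjbv,lfl] -> 12 lines: skcm wlqjd ayr qwed kkaa lfbn hmhl cbjbv lfl gekxf zwwb twy
Hunk 2: at line 5 remove [hmhl,cbjbv,lfl] add [wxsay] -> 10 lines: skcm wlqjd ayr qwed kkaa lfbn wxsay gekxf zwwb twy
Hunk 3: at line 2 remove [ayr,qwed,kkaa] add [upwzm] -> 8 lines: skcm wlqjd upwzm lfbn wxsay gekxf zwwb twy
Hunk 4: at line 1 remove [upwzm,lfbn] add [nakab,tshcv] -> 8 lines: skcm wlqjd nakab tshcv wxsay gekxf zwwb twy
Hunk 5: at line 2 remove [nakab] add [axv,auam] -> 9 lines: skcm wlqjd axv auam tshcv wxsay gekxf zwwb twy

Answer: skcm
wlqjd
axv
auam
tshcv
wxsay
gekxf
zwwb
twy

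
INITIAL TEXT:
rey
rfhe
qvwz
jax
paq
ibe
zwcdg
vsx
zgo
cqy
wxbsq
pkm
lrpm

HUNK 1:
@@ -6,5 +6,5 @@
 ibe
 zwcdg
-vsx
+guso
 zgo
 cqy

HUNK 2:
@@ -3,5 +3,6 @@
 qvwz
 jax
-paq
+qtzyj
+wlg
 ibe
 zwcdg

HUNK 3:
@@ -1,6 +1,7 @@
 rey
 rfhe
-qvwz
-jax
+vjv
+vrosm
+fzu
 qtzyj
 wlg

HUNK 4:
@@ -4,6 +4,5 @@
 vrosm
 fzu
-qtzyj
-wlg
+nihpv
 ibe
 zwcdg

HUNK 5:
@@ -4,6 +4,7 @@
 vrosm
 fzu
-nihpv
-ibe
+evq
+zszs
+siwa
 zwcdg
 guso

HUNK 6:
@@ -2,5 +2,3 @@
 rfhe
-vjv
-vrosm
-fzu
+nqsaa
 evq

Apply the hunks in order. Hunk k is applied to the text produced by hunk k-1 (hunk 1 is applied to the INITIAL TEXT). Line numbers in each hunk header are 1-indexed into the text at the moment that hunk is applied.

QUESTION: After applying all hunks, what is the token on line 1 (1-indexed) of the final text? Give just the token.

Hunk 1: at line 6 remove [vsx] add [guso] -> 13 lines: rey rfhe qvwz jax paq ibe zwcdg guso zgo cqy wxbsq pkm lrpm
Hunk 2: at line 3 remove [paq] add [qtzyj,wlg] -> 14 lines: rey rfhe qvwz jax qtzyj wlg ibe zwcdg guso zgo cqy wxbsq pkm lrpm
Hunk 3: at line 1 remove [qvwz,jax] add [vjv,vrosm,fzu] -> 15 lines: rey rfhe vjv vrosm fzu qtzyj wlg ibe zwcdg guso zgo cqy wxbsq pkm lrpm
Hunk 4: at line 4 remove [qtzyj,wlg] add [nihpv] -> 14 lines: rey rfhe vjv vrosm fzu nihpv ibe zwcdg guso zgo cqy wxbsq pkm lrpm
Hunk 5: at line 4 remove [nihpv,ibe] add [evq,zszs,siwa] -> 15 lines: rey rfhe vjv vrosm fzu evq zszs siwa zwcdg guso zgo cqy wxbsq pkm lrpm
Hunk 6: at line 2 remove [vjv,vrosm,fzu] add [nqsaa] -> 13 lines: rey rfhe nqsaa evq zszs siwa zwcdg guso zgo cqy wxbsq pkm lrpm
Final line 1: rey

Answer: rey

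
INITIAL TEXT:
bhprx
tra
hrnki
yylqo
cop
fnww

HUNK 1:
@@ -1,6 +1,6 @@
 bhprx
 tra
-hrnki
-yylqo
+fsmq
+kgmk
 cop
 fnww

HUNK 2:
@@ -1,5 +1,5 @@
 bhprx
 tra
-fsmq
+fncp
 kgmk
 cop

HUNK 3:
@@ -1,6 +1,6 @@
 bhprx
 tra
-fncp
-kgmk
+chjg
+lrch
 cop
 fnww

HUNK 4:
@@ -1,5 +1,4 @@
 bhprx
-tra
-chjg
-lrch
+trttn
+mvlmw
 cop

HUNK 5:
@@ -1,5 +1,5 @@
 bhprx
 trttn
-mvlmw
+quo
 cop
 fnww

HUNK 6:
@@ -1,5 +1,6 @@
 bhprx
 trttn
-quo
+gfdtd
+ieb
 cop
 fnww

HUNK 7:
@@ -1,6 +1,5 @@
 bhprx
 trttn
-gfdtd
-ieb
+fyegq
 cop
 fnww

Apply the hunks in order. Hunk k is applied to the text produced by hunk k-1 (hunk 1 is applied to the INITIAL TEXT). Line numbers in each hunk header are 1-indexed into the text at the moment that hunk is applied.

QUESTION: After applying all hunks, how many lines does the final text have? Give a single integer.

Hunk 1: at line 1 remove [hrnki,yylqo] add [fsmq,kgmk] -> 6 lines: bhprx tra fsmq kgmk cop fnww
Hunk 2: at line 1 remove [fsmq] add [fncp] -> 6 lines: bhprx tra fncp kgmk cop fnww
Hunk 3: at line 1 remove [fncp,kgmk] add [chjg,lrch] -> 6 lines: bhprx tra chjg lrch cop fnww
Hunk 4: at line 1 remove [tra,chjg,lrch] add [trttn,mvlmw] -> 5 lines: bhprx trttn mvlmw cop fnww
Hunk 5: at line 1 remove [mvlmw] add [quo] -> 5 lines: bhprx trttn quo cop fnww
Hunk 6: at line 1 remove [quo] add [gfdtd,ieb] -> 6 lines: bhprx trttn gfdtd ieb cop fnww
Hunk 7: at line 1 remove [gfdtd,ieb] add [fyegq] -> 5 lines: bhprx trttn fyegq cop fnww
Final line count: 5

Answer: 5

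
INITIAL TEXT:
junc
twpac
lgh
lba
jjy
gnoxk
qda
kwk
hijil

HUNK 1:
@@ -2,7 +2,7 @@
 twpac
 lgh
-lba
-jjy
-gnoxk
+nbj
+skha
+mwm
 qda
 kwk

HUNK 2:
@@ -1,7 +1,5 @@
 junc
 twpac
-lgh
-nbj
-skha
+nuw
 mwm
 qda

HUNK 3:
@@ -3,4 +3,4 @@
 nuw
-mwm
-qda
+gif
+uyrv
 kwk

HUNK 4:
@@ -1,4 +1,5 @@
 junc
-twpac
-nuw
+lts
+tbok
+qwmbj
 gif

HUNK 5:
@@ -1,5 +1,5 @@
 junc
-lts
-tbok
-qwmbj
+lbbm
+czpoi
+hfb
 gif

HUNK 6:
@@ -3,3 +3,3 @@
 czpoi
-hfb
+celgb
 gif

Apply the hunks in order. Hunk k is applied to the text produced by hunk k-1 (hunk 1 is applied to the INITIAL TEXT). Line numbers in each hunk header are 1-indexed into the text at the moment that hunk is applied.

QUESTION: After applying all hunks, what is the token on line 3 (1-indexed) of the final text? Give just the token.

Hunk 1: at line 2 remove [lba,jjy,gnoxk] add [nbj,skha,mwm] -> 9 lines: junc twpac lgh nbj skha mwm qda kwk hijil
Hunk 2: at line 1 remove [lgh,nbj,skha] add [nuw] -> 7 lines: junc twpac nuw mwm qda kwk hijil
Hunk 3: at line 3 remove [mwm,qda] add [gif,uyrv] -> 7 lines: junc twpac nuw gif uyrv kwk hijil
Hunk 4: at line 1 remove [twpac,nuw] add [lts,tbok,qwmbj] -> 8 lines: junc lts tbok qwmbj gif uyrv kwk hijil
Hunk 5: at line 1 remove [lts,tbok,qwmbj] add [lbbm,czpoi,hfb] -> 8 lines: junc lbbm czpoi hfb gif uyrv kwk hijil
Hunk 6: at line 3 remove [hfb] add [celgb] -> 8 lines: junc lbbm czpoi celgb gif uyrv kwk hijil
Final line 3: czpoi

Answer: czpoi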